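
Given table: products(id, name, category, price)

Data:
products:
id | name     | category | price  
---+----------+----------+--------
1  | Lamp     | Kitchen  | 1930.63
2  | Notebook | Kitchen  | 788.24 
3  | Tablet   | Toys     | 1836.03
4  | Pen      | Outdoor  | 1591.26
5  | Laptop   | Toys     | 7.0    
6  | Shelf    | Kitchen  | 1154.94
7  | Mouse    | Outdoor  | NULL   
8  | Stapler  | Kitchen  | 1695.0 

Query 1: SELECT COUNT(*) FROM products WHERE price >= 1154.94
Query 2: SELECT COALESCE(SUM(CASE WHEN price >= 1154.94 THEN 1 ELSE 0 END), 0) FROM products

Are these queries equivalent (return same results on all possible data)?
Yes, equivalent

Both queries return: [(5,)]

Reason: COUNT with WHERE vs conditional SUM (COALESCE handles empty-table NULL)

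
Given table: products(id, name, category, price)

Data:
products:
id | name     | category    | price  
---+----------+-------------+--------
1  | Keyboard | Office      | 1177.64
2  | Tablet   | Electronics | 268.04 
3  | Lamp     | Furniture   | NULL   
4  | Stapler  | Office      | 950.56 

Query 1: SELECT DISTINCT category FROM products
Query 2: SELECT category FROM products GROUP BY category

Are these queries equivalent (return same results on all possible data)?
Yes, equivalent

Both queries return: [('Electronics',), ('Furniture',), ('Office',)]

Reason: Both get unique categorys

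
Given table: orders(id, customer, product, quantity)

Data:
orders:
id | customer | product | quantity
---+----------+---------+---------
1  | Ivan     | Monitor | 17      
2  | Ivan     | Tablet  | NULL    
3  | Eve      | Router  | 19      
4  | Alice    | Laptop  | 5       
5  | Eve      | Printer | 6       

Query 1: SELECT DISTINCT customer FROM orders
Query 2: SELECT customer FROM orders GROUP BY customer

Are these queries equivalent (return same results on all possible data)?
Yes, equivalent

Both queries return: [('Alice',), ('Eve',), ('Ivan',)]

Reason: Both get unique customers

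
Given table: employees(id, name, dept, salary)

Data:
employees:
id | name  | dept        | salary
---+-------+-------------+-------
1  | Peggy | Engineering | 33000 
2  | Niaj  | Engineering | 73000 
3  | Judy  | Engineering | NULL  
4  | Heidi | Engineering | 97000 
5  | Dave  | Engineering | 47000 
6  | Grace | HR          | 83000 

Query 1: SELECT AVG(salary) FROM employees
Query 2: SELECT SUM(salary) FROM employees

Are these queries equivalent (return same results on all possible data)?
No, not equivalent

Query 1 returns: [(66600.0,)]
Query 2 returns: [(333000,)]

Reason: AVG vs SUM give different aggregate values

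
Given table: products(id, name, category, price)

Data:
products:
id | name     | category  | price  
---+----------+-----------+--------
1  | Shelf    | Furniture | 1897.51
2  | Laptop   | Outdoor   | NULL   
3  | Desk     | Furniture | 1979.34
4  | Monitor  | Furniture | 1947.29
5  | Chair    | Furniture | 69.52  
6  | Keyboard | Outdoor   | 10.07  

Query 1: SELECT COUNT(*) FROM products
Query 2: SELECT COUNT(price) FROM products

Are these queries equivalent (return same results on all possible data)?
No, not equivalent

Query 1 returns: [(6,)]
Query 2 returns: [(5,)]

Reason: COUNT(*) includes NULLs, COUNT(column) excludes them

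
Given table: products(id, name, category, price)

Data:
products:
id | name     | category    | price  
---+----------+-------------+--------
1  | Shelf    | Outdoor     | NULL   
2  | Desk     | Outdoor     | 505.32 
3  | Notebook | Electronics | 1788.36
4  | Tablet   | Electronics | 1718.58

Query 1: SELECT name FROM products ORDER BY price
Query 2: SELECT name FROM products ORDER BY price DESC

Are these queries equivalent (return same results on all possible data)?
No, not equivalent

Query 1 returns: [('Shelf',), ('Desk',), ('Tablet',), ('Notebook',)]
Query 2 returns: [('Notebook',), ('Tablet',), ('Desk',), ('Shelf',)]

Reason: ASC vs DESC gives opposite ordering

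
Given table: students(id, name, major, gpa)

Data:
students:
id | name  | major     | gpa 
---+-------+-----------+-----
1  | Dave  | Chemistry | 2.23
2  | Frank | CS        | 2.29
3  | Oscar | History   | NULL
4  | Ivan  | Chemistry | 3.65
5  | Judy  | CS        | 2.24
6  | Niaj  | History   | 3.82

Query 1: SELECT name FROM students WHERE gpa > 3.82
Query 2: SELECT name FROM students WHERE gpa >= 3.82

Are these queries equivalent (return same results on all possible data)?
No, not equivalent

Query 1 returns: []
Query 2 returns: [('Niaj',)]

Reason: > vs >= gives different results when gpa = 3.82 exists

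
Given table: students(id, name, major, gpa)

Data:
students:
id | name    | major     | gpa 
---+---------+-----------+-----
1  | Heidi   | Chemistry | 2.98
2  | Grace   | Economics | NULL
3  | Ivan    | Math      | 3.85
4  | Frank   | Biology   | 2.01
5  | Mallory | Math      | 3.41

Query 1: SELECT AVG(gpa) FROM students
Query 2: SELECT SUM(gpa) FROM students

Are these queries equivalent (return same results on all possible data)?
No, not equivalent

Query 1 returns: [(3.0625,)]
Query 2 returns: [(12.25,)]

Reason: AVG vs SUM give different aggregate values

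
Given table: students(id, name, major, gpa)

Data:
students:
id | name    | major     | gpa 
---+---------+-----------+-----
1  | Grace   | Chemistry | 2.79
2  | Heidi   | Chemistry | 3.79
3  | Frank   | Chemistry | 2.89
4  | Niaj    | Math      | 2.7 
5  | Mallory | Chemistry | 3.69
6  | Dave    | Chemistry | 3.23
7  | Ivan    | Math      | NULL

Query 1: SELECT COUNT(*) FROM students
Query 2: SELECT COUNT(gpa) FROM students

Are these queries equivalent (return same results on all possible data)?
No, not equivalent

Query 1 returns: [(7,)]
Query 2 returns: [(6,)]

Reason: COUNT(*) includes NULLs, COUNT(column) excludes them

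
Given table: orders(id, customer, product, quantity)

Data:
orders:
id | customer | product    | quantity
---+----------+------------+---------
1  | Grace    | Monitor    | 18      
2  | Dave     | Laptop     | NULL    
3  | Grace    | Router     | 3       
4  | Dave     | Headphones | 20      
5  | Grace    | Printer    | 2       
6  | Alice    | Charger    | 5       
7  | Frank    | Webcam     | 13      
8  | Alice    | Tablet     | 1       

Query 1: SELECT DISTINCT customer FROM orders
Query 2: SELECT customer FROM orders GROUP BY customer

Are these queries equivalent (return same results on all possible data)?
Yes, equivalent

Both queries return: [('Alice',), ('Dave',), ('Frank',), ('Grace',)]

Reason: Both get unique customers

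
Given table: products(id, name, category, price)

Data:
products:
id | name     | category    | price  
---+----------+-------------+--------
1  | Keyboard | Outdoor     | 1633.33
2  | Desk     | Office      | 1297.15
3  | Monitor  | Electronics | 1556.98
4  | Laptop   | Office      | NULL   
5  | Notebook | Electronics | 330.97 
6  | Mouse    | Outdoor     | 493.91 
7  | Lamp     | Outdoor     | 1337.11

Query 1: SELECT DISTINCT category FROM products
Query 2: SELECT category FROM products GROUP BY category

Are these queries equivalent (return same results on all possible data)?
Yes, equivalent

Both queries return: [('Electronics',), ('Office',), ('Outdoor',)]

Reason: Both get unique categorys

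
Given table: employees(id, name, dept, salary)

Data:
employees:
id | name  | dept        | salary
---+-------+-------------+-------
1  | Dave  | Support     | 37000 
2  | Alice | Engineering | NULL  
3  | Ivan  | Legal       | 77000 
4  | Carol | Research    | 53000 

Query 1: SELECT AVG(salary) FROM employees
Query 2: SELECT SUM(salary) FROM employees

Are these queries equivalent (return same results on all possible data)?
No, not equivalent

Query 1 returns: [(55666.666666666664,)]
Query 2 returns: [(167000,)]

Reason: AVG vs SUM give different aggregate values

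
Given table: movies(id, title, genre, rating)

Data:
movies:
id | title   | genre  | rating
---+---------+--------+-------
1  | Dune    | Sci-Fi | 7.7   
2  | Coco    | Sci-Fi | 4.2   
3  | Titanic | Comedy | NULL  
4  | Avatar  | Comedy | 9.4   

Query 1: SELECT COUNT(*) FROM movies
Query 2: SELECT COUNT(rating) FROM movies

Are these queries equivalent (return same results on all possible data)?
No, not equivalent

Query 1 returns: [(4,)]
Query 2 returns: [(3,)]

Reason: COUNT(*) includes NULLs, COUNT(column) excludes them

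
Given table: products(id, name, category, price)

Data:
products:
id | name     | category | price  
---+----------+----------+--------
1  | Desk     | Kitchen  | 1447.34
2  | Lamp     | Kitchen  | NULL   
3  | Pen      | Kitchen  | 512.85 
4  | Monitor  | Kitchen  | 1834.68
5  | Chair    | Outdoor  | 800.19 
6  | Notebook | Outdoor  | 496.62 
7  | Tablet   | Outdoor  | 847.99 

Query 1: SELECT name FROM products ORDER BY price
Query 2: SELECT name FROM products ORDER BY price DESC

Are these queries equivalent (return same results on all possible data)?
No, not equivalent

Query 1 returns: [('Lamp',), ('Notebook',), ('Pen',), ('Chair',), ('Tablet',), ('Desk',), ('Monitor',)]
Query 2 returns: [('Monitor',), ('Desk',), ('Tablet',), ('Chair',), ('Pen',), ('Notebook',), ('Lamp',)]

Reason: ASC vs DESC gives opposite ordering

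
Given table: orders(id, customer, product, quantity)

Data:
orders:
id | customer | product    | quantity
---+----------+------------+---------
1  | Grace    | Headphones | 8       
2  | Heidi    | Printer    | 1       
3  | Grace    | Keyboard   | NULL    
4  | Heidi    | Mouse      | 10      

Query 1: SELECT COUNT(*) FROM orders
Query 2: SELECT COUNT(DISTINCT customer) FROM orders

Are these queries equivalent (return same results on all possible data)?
No, not equivalent

Query 1 returns: [(4,)]
Query 2 returns: [(2,)]

Reason: COUNT(*) counts rows, COUNT(DISTINCT customer) counts unique customers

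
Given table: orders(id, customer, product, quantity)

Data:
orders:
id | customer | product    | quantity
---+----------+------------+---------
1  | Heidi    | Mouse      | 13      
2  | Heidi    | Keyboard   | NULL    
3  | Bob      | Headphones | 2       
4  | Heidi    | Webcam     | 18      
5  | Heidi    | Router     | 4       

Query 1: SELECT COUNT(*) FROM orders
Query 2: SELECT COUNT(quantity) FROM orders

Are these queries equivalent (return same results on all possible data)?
No, not equivalent

Query 1 returns: [(5,)]
Query 2 returns: [(4,)]

Reason: COUNT(*) includes NULLs, COUNT(column) excludes them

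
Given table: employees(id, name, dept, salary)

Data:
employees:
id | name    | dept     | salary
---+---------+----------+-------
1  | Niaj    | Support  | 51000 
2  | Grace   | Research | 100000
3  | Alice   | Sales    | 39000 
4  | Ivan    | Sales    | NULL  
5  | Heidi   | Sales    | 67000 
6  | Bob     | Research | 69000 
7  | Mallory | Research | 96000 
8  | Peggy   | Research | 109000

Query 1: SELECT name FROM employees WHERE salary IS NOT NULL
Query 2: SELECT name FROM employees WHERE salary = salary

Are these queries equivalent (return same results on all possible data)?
Yes, equivalent

Both queries return: [('Alice',), ('Bob',), ('Grace',), ('Heidi',), ('Mallory',), ('Niaj',), ('Peggy',)]

Reason: IS NOT NULL vs self-equality (both exclude NULLs)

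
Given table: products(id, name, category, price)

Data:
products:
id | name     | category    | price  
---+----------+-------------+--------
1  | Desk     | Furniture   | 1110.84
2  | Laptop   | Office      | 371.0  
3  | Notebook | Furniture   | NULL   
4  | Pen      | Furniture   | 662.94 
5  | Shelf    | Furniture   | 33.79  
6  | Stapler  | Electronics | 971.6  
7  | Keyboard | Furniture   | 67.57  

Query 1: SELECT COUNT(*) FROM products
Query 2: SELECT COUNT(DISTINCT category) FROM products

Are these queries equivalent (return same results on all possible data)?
No, not equivalent

Query 1 returns: [(7,)]
Query 2 returns: [(3,)]

Reason: COUNT(*) counts rows, COUNT(DISTINCT category) counts unique categorys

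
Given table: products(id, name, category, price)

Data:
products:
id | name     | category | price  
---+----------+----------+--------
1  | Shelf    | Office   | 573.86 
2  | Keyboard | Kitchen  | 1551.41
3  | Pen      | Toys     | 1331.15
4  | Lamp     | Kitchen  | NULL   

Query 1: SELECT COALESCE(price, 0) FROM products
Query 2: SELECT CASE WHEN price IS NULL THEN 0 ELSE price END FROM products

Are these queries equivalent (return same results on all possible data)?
Yes, equivalent

Both queries return: [(0,), (573.86,), (1331.15,), (1551.41,)]

Reason: COALESCE vs CASE for NULL handling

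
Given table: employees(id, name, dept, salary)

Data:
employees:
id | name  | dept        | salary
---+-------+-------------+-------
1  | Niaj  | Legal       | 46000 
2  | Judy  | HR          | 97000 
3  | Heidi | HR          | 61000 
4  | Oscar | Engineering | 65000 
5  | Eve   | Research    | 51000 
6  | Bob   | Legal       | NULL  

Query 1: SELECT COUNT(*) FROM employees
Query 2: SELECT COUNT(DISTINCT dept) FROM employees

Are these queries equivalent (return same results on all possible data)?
No, not equivalent

Query 1 returns: [(6,)]
Query 2 returns: [(4,)]

Reason: COUNT(*) counts rows, COUNT(DISTINCT dept) counts unique depts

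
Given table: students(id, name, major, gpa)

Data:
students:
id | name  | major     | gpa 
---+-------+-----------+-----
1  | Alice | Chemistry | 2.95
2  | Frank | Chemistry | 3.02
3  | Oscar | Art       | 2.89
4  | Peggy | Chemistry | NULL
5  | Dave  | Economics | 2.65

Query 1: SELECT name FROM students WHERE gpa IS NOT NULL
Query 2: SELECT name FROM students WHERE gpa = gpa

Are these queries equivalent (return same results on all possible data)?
Yes, equivalent

Both queries return: [('Alice',), ('Dave',), ('Frank',), ('Oscar',)]

Reason: IS NOT NULL vs self-equality (both exclude NULLs)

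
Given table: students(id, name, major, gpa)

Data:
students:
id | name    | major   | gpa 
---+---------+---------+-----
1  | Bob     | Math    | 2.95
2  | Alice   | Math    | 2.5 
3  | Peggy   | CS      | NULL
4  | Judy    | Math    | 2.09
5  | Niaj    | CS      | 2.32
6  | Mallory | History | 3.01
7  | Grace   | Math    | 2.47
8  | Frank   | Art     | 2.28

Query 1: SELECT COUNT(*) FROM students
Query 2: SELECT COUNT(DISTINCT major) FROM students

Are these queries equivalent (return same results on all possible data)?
No, not equivalent

Query 1 returns: [(8,)]
Query 2 returns: [(4,)]

Reason: COUNT(*) counts rows, COUNT(DISTINCT major) counts unique majors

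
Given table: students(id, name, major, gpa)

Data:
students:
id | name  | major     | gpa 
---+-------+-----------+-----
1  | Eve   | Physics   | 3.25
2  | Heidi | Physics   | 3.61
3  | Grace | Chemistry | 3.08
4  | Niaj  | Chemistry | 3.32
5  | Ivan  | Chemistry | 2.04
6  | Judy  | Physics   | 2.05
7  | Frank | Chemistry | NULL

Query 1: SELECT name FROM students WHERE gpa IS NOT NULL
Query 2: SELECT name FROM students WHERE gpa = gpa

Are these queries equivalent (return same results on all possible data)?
Yes, equivalent

Both queries return: [('Eve',), ('Grace',), ('Heidi',), ('Ivan',), ('Judy',), ('Niaj',)]

Reason: IS NOT NULL vs self-equality (both exclude NULLs)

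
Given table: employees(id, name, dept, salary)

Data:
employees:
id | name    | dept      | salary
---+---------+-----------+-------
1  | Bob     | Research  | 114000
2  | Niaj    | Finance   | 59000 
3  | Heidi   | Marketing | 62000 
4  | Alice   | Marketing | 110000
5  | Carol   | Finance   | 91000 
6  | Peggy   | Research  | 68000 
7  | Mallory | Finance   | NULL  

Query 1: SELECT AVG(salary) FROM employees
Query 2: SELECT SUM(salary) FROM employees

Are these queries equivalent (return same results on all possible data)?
No, not equivalent

Query 1 returns: [(84000.0,)]
Query 2 returns: [(504000,)]

Reason: AVG vs SUM give different aggregate values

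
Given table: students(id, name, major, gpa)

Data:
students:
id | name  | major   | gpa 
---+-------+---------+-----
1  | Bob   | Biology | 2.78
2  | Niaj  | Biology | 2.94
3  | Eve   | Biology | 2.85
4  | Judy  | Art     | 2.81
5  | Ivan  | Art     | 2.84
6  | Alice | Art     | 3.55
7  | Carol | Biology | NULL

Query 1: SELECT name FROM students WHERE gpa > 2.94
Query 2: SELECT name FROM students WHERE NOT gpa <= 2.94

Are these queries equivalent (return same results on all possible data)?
Yes, equivalent

Both queries return: [('Alice',)]

Reason: Both filter gpa > 2.94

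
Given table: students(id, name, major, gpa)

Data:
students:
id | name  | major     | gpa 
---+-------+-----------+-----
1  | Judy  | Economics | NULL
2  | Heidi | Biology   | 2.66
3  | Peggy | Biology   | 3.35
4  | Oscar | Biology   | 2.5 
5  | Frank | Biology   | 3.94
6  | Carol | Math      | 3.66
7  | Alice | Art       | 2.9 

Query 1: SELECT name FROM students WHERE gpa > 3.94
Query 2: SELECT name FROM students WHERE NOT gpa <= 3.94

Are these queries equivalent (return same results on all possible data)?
Yes, equivalent

Both queries return: []

Reason: Both filter gpa > 3.94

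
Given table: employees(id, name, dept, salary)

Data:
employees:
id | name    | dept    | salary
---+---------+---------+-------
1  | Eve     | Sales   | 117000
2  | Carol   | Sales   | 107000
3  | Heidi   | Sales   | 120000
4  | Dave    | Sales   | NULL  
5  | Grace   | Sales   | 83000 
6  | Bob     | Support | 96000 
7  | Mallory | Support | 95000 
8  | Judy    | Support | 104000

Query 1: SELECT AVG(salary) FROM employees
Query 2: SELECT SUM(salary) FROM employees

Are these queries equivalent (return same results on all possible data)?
No, not equivalent

Query 1 returns: [(103142.85714285714,)]
Query 2 returns: [(722000,)]

Reason: AVG vs SUM give different aggregate values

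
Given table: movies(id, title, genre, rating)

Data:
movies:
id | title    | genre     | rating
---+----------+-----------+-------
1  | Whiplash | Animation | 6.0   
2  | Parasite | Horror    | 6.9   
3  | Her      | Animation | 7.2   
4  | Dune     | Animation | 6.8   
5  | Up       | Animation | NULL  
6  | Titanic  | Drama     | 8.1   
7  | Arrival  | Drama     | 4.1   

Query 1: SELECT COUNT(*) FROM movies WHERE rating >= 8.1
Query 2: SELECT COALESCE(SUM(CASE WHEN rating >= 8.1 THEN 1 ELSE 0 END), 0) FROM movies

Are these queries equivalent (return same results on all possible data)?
Yes, equivalent

Both queries return: [(1,)]

Reason: COUNT with WHERE vs conditional SUM (COALESCE handles empty-table NULL)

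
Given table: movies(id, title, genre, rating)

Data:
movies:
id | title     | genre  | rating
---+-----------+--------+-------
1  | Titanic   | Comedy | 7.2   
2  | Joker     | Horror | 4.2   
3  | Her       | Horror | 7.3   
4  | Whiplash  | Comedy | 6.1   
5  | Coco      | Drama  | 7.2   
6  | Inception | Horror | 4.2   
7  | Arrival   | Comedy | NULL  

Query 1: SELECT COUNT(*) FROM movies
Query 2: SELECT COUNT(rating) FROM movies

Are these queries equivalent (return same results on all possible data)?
No, not equivalent

Query 1 returns: [(7,)]
Query 2 returns: [(6,)]

Reason: COUNT(*) includes NULLs, COUNT(column) excludes them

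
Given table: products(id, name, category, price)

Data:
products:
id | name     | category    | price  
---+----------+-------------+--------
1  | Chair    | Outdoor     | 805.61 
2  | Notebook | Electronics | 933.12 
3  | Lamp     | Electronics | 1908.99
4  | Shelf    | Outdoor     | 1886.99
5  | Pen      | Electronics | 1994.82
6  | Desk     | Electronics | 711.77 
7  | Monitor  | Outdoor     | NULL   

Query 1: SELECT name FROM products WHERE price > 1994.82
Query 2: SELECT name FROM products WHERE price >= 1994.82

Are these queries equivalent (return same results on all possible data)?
No, not equivalent

Query 1 returns: []
Query 2 returns: [('Pen',)]

Reason: > vs >= gives different results when price = 1994.82 exists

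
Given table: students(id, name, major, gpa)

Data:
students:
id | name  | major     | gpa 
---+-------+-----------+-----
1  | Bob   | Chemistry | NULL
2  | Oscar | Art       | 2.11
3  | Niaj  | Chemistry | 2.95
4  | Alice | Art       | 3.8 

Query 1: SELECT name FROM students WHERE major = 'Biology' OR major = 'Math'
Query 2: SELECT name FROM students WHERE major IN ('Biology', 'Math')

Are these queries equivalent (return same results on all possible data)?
Yes, equivalent

Both queries return: []

Reason: OR vs IN are equivalent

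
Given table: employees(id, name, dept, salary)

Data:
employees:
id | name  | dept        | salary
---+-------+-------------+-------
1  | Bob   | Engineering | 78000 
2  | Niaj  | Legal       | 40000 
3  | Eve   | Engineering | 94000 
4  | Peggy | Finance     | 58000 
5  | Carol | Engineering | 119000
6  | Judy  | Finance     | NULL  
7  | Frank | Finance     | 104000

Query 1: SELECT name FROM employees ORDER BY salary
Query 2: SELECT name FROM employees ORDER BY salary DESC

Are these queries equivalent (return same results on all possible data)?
No, not equivalent

Query 1 returns: [('Judy',), ('Niaj',), ('Peggy',), ('Bob',), ('Eve',), ('Frank',), ('Carol',)]
Query 2 returns: [('Carol',), ('Frank',), ('Eve',), ('Bob',), ('Peggy',), ('Niaj',), ('Judy',)]

Reason: ASC vs DESC gives opposite ordering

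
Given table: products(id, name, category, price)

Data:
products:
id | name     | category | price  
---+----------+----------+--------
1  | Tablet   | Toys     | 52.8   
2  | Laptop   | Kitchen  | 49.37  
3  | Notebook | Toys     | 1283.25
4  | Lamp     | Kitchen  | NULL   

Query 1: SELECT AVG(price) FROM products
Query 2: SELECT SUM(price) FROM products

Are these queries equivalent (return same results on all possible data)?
No, not equivalent

Query 1 returns: [(461.8066666666667,)]
Query 2 returns: [(1385.42,)]

Reason: AVG vs SUM give different aggregate values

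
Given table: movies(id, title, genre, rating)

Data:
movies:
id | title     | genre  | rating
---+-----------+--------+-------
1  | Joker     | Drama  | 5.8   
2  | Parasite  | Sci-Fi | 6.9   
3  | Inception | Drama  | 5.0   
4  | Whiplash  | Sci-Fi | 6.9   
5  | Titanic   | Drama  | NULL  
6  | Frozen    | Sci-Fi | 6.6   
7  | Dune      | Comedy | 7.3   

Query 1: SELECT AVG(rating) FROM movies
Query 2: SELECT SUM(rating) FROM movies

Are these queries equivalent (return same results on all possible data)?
No, not equivalent

Query 1 returns: [(6.416666666666667,)]
Query 2 returns: [(38.5,)]

Reason: AVG vs SUM give different aggregate values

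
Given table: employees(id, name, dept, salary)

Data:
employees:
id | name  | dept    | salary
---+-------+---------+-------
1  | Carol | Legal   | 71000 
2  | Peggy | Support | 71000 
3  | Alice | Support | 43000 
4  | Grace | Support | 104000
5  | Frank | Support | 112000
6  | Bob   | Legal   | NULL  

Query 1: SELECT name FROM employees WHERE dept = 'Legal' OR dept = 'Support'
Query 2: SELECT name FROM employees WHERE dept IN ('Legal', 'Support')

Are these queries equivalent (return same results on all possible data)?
Yes, equivalent

Both queries return: [('Alice',), ('Bob',), ('Carol',), ('Frank',), ('Grace',), ('Peggy',)]

Reason: OR vs IN are equivalent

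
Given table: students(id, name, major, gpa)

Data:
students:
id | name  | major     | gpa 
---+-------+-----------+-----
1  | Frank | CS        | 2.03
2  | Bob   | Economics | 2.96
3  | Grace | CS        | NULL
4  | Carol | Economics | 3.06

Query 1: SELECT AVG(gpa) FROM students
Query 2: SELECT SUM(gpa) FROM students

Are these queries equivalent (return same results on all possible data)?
No, not equivalent

Query 1 returns: [(2.6833333333333336,)]
Query 2 returns: [(8.05,)]

Reason: AVG vs SUM give different aggregate values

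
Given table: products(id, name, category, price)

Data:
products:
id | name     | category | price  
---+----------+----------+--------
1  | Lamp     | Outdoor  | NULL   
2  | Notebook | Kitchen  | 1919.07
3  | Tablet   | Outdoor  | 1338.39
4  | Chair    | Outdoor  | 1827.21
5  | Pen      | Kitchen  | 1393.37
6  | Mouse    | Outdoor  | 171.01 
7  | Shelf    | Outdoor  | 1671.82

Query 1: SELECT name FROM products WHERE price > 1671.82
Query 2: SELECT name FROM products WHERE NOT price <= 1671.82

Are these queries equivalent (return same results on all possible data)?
Yes, equivalent

Both queries return: [('Chair',), ('Notebook',)]

Reason: Both filter price > 1671.82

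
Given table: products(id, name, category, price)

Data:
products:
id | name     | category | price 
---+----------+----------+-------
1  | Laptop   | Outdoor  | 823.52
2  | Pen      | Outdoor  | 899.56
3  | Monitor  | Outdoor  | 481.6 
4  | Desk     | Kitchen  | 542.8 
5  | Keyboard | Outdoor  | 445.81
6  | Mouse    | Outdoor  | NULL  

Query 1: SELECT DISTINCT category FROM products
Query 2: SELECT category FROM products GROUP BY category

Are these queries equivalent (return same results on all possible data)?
Yes, equivalent

Both queries return: [('Kitchen',), ('Outdoor',)]

Reason: Both get unique categorys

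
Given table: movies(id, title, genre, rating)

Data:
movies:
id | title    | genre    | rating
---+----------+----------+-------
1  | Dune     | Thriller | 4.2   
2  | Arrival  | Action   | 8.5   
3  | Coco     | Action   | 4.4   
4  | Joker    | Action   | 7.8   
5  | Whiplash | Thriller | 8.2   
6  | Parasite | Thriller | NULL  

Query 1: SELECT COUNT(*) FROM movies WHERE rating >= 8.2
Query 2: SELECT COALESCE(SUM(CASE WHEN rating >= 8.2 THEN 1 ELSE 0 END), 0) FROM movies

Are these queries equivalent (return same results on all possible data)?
Yes, equivalent

Both queries return: [(2,)]

Reason: COUNT with WHERE vs conditional SUM (COALESCE handles empty-table NULL)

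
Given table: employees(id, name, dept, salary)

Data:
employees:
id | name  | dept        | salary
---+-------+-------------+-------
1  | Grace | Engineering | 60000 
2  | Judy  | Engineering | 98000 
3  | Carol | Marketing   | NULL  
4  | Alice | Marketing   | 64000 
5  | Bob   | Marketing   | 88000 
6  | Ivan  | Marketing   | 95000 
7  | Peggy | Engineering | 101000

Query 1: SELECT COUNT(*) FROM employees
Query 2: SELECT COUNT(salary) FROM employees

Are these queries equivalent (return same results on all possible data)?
No, not equivalent

Query 1 returns: [(7,)]
Query 2 returns: [(6,)]

Reason: COUNT(*) includes NULLs, COUNT(column) excludes them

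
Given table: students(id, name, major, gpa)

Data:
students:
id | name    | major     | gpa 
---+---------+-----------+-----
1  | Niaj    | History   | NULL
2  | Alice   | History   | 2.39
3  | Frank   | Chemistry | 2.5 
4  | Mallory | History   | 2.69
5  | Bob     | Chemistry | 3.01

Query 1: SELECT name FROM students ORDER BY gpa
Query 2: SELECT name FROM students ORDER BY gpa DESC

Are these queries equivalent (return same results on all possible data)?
No, not equivalent

Query 1 returns: [('Niaj',), ('Alice',), ('Frank',), ('Mallory',), ('Bob',)]
Query 2 returns: [('Bob',), ('Mallory',), ('Frank',), ('Alice',), ('Niaj',)]

Reason: ASC vs DESC gives opposite ordering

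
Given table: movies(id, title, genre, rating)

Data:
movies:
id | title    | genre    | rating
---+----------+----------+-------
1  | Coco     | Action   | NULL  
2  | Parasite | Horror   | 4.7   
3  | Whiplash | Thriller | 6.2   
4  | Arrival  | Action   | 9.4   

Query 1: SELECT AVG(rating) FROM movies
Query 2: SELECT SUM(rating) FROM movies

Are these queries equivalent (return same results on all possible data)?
No, not equivalent

Query 1 returns: [(6.766666666666667,)]
Query 2 returns: [(20.3,)]

Reason: AVG vs SUM give different aggregate values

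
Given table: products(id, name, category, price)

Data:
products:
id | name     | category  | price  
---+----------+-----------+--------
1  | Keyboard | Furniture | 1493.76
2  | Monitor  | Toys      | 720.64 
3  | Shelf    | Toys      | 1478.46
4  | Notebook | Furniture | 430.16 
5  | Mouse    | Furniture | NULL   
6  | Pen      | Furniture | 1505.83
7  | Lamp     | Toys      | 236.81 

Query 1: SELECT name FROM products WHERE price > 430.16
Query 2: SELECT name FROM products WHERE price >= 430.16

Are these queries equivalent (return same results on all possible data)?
No, not equivalent

Query 1 returns: [('Keyboard',), ('Monitor',), ('Shelf',), ('Pen',)]
Query 2 returns: [('Keyboard',), ('Monitor',), ('Shelf',), ('Notebook',), ('Pen',)]

Reason: > vs >= gives different results when price = 430.16 exists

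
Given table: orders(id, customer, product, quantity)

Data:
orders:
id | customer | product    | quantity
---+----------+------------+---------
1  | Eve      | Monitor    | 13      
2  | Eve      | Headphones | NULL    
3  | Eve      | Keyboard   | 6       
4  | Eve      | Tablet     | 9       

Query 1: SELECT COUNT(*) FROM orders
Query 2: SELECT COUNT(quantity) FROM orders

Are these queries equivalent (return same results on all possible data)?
No, not equivalent

Query 1 returns: [(4,)]
Query 2 returns: [(3,)]

Reason: COUNT(*) includes NULLs, COUNT(column) excludes them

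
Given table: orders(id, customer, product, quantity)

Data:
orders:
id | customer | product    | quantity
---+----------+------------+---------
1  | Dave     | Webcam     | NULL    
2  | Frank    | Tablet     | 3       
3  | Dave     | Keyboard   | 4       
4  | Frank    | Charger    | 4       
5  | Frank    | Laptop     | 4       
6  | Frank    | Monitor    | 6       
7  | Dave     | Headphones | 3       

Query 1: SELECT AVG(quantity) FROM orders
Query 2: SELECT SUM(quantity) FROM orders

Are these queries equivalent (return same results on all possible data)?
No, not equivalent

Query 1 returns: [(4.0,)]
Query 2 returns: [(24,)]

Reason: AVG vs SUM give different aggregate values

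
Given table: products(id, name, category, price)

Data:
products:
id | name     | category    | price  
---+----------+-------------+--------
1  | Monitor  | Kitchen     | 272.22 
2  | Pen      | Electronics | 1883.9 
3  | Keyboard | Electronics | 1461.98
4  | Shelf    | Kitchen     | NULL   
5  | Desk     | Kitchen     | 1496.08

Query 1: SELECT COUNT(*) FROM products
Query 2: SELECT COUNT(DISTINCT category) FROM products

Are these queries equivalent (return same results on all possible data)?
No, not equivalent

Query 1 returns: [(5,)]
Query 2 returns: [(2,)]

Reason: COUNT(*) counts rows, COUNT(DISTINCT category) counts unique categorys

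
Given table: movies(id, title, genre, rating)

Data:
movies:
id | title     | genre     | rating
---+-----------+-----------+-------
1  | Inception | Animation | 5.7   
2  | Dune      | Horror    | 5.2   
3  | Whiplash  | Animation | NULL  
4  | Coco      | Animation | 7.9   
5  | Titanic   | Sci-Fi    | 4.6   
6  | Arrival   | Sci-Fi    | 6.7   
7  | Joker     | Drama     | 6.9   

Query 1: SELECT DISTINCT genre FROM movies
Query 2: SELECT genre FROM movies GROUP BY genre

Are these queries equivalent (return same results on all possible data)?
Yes, equivalent

Both queries return: [('Animation',), ('Drama',), ('Horror',), ('Sci-Fi',)]

Reason: Both get unique genres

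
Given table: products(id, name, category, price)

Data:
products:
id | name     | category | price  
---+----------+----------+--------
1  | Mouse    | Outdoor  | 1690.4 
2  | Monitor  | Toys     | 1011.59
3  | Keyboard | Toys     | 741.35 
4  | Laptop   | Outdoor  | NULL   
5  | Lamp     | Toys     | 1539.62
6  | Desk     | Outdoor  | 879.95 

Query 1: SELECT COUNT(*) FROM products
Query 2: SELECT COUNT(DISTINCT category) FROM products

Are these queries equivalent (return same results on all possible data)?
No, not equivalent

Query 1 returns: [(6,)]
Query 2 returns: [(2,)]

Reason: COUNT(*) counts rows, COUNT(DISTINCT category) counts unique categorys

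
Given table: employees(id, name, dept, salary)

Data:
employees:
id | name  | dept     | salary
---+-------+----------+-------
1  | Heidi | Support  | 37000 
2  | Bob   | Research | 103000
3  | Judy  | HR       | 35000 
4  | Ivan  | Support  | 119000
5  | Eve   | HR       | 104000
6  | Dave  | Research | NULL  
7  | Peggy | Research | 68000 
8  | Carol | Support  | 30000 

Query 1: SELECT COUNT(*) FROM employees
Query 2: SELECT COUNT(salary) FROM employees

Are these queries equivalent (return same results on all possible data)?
No, not equivalent

Query 1 returns: [(8,)]
Query 2 returns: [(7,)]

Reason: COUNT(*) includes NULLs, COUNT(column) excludes them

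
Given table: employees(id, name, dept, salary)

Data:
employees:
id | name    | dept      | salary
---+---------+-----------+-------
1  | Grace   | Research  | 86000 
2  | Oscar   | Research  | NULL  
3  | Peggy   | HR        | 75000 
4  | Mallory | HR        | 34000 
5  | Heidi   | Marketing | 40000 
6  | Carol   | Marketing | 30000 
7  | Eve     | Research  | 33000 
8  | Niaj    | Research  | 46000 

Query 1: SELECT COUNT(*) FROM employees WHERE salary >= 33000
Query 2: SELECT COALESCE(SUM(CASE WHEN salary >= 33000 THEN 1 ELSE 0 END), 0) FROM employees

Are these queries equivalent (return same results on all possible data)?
Yes, equivalent

Both queries return: [(6,)]

Reason: COUNT with WHERE vs conditional SUM (COALESCE handles empty-table NULL)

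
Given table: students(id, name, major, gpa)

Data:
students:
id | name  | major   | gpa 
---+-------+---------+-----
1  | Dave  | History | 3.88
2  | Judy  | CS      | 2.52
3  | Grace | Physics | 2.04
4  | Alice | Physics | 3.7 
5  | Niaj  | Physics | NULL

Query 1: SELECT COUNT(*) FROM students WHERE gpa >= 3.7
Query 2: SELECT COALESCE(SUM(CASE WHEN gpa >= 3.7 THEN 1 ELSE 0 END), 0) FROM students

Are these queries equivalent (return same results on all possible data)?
Yes, equivalent

Both queries return: [(2,)]

Reason: COUNT with WHERE vs conditional SUM (COALESCE handles empty-table NULL)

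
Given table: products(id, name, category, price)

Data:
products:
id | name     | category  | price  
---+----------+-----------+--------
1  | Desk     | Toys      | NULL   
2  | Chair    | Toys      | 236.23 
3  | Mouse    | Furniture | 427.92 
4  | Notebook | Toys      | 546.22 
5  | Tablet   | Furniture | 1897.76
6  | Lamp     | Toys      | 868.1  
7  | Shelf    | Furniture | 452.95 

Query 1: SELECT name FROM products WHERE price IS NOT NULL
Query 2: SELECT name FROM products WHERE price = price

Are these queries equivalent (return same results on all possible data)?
Yes, equivalent

Both queries return: [('Chair',), ('Lamp',), ('Mouse',), ('Notebook',), ('Shelf',), ('Tablet',)]

Reason: IS NOT NULL vs self-equality (both exclude NULLs)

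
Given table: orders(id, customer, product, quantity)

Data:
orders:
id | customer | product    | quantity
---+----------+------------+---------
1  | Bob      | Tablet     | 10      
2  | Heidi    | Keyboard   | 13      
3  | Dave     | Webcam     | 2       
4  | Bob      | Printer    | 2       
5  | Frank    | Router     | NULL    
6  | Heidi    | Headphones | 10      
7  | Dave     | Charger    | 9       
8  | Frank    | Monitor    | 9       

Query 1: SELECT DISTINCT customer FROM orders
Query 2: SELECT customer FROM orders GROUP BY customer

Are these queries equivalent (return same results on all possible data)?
Yes, equivalent

Both queries return: [('Bob',), ('Dave',), ('Frank',), ('Heidi',)]

Reason: Both get unique customers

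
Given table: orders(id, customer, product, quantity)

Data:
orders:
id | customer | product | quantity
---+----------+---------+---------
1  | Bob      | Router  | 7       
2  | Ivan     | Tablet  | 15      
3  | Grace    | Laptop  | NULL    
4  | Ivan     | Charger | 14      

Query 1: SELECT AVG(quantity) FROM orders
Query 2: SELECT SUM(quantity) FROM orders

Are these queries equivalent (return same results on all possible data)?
No, not equivalent

Query 1 returns: [(12.0,)]
Query 2 returns: [(36,)]

Reason: AVG vs SUM give different aggregate values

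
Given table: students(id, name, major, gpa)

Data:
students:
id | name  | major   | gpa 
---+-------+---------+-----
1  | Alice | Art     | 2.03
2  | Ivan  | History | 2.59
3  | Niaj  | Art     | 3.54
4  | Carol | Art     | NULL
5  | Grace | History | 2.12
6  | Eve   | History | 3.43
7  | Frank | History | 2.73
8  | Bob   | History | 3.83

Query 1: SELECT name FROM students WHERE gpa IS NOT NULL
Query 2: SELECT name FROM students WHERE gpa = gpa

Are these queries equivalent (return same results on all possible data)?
Yes, equivalent

Both queries return: [('Alice',), ('Bob',), ('Eve',), ('Frank',), ('Grace',), ('Ivan',), ('Niaj',)]

Reason: IS NOT NULL vs self-equality (both exclude NULLs)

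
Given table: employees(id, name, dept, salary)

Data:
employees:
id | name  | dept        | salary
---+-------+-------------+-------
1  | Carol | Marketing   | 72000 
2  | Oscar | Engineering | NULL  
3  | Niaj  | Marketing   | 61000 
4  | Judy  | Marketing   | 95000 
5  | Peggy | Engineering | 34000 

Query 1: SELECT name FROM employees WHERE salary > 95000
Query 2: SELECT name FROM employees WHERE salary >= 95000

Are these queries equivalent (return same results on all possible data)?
No, not equivalent

Query 1 returns: []
Query 2 returns: [('Judy',)]

Reason: > vs >= gives different results when salary = 95000 exists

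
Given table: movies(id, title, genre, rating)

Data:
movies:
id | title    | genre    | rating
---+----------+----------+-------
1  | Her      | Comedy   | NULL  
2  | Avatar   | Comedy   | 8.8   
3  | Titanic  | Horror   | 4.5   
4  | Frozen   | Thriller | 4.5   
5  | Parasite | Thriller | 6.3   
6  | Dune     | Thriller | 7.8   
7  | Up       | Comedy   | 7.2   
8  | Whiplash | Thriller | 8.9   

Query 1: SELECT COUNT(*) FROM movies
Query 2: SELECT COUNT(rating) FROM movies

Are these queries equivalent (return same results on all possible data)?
No, not equivalent

Query 1 returns: [(8,)]
Query 2 returns: [(7,)]

Reason: COUNT(*) includes NULLs, COUNT(column) excludes them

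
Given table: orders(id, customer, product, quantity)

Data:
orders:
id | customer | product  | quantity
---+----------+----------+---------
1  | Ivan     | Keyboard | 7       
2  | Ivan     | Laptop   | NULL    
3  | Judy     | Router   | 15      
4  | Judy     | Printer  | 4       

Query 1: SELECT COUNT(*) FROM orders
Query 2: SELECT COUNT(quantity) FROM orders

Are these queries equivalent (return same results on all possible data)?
No, not equivalent

Query 1 returns: [(4,)]
Query 2 returns: [(3,)]

Reason: COUNT(*) includes NULLs, COUNT(column) excludes them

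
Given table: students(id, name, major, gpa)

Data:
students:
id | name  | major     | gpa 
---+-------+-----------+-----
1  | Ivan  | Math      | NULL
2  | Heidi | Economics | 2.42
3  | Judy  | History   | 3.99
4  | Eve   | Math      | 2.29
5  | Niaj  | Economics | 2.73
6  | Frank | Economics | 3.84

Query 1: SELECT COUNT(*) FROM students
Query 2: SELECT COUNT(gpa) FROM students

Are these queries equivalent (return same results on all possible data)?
No, not equivalent

Query 1 returns: [(6,)]
Query 2 returns: [(5,)]

Reason: COUNT(*) includes NULLs, COUNT(column) excludes them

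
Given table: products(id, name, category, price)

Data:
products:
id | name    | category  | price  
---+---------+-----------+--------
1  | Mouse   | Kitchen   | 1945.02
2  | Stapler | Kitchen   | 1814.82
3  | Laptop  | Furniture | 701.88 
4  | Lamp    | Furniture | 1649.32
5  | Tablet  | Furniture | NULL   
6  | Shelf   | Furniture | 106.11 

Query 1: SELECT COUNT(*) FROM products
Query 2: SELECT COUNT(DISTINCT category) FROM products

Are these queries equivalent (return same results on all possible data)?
No, not equivalent

Query 1 returns: [(6,)]
Query 2 returns: [(2,)]

Reason: COUNT(*) counts rows, COUNT(DISTINCT category) counts unique categorys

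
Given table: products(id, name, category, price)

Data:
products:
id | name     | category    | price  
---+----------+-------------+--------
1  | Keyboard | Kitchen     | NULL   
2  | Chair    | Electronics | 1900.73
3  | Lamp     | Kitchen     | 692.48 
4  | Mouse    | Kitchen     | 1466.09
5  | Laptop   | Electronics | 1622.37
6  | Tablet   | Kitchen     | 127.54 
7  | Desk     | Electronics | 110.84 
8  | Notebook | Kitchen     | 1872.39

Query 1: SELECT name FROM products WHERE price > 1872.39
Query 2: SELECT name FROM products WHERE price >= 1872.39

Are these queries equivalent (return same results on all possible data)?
No, not equivalent

Query 1 returns: [('Chair',)]
Query 2 returns: [('Chair',), ('Notebook',)]

Reason: > vs >= gives different results when price = 1872.39 exists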